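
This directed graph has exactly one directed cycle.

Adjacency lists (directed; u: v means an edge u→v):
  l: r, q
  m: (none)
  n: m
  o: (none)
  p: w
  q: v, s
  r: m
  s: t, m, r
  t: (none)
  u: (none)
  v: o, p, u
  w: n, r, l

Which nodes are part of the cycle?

l, p, q, v, w

DFS with gray/black marking from v:
v gray
  o gray
  o black
  p gray
    w gray
      n gray
        m gray
        m black
      n black
      r gray
        r→m: m black — skip
      r black
      l gray
        l→r: r black — skip
        q gray
          q→v: v is gray → back edge
Back edge closes the cycle v → p → w → l → q → v; its vertices are {l, p, q, v, w}.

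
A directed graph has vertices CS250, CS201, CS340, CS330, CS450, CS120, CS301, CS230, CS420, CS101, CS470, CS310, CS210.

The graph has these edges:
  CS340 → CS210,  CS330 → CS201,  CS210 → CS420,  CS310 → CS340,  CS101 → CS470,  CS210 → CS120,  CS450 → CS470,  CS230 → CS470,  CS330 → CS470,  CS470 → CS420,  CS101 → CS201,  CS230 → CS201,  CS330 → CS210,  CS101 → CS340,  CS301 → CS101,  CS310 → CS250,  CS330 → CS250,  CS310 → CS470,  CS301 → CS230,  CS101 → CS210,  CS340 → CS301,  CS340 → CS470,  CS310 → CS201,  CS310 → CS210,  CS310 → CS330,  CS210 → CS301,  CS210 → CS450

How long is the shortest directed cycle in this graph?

3

For each vertex v, BFS finds the shortest path from v back to v.
The shortest such closed walk is CS210 → CS301 → CS101 → CS210, length 3.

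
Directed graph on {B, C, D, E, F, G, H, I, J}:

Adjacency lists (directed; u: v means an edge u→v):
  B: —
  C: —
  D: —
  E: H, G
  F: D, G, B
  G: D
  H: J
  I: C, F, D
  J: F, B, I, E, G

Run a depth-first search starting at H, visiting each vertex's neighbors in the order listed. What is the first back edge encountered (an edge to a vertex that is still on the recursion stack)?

E->H

DFS from H (visiting each vertex's neighbors in the order listed); mark gray on enter, black on exit:
H gray
  J gray
    F gray
      D gray
      D black
      G gray
        G→D: D black — skip
      G black
      B gray
      B black
    F black
    J→B: B black — skip
    I gray
      C gray
      C black
      I→F: F black — skip
      I→D: D black — skip
    I black
    E gray
      E→H: H is gray → back edge
First back edge: E → H.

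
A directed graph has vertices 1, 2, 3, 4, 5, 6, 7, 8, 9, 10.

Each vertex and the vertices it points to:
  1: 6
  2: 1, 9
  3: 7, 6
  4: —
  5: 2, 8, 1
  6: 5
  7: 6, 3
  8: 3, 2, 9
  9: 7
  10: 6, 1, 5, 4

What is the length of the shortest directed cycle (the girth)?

2

For each vertex v, BFS finds the shortest path from v back to v.
The shortest such closed walk is 7 → 3 → 7, length 2.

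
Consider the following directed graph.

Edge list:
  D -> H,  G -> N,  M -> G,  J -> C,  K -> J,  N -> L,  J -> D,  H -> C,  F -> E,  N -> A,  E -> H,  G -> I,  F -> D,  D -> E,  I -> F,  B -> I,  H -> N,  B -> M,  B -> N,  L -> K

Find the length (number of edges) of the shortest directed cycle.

For each vertex v, BFS finds the shortest path from v back to v.
The shortest such closed walk is N → L → K → J → D → H → N, length 6.

6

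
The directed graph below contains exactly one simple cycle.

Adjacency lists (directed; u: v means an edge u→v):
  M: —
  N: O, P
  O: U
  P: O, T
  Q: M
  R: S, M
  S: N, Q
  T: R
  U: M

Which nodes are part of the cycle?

DFS with gray/black marking from S:
S gray
  N gray
    O gray
      U gray
        M gray
        M black
      U black
    O black
    P gray
      P→O: O black — skip
      T gray
        R gray
          R→S: S is gray → back edge
Back edge closes the cycle S → N → P → T → R → S; its vertices are {N, P, R, S, T}.

N, P, R, S, T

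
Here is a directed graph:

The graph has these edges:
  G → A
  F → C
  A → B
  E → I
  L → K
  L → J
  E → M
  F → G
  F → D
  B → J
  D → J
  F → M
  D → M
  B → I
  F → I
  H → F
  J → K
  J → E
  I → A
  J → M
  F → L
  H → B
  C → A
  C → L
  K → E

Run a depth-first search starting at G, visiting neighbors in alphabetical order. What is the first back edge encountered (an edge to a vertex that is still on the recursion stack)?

DFS from G (visiting neighbors in alphabetical order); mark gray on enter, black on exit:
G gray
  A gray
    B gray
      I gray
        I→A: A is gray → back edge
First back edge: I → A.

I->A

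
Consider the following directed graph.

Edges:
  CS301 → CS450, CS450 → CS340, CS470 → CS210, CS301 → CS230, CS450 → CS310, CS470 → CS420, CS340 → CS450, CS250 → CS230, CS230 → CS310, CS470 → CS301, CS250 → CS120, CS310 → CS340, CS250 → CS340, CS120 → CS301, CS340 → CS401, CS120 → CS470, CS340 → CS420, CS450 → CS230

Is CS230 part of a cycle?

Yes

CS230 is on a cycle iff CS230 can reach itself via ≥1 edge.
CS230 → CS310 → CS340 → CS450 → CS230 — yes.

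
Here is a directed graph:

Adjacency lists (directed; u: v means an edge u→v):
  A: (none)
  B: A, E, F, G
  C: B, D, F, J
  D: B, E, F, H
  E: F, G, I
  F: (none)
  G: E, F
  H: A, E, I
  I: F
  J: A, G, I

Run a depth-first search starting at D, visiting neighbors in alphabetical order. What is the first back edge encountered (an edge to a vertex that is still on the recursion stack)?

G→E

DFS from D (visiting neighbors in alphabetical order); mark gray on enter, black on exit:
D gray
  B gray
    A gray
    A black
    E gray
      F gray
      F black
      G gray
        G→E: E is gray → back edge
First back edge: G → E.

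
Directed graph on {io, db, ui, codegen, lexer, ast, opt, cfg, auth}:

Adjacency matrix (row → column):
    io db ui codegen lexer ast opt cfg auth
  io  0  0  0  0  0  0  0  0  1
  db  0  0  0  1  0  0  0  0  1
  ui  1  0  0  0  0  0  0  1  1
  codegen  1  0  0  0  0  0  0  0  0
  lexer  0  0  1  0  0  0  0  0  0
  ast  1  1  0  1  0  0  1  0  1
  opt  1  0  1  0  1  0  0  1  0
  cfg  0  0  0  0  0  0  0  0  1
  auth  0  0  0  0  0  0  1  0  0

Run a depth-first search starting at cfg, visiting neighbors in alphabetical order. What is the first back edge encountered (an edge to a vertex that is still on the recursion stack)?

DFS from cfg (visiting neighbors in alphabetical order); mark gray on enter, black on exit:
cfg gray
  auth gray
    opt gray
      opt→cfg: cfg is gray → back edge
First back edge: opt → cfg.

opt->cfg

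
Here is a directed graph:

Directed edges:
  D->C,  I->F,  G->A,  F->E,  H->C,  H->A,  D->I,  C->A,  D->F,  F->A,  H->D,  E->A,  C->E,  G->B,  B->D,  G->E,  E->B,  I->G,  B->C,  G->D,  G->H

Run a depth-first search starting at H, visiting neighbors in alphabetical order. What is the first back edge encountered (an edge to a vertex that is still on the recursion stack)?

B->C

DFS from H (visiting neighbors in alphabetical order); mark gray on enter, black on exit:
H gray
  A gray
  A black
  C gray
    C→A: A black — skip
    E gray
      E→A: A black — skip
      B gray
        B→C: C is gray → back edge
First back edge: B → C.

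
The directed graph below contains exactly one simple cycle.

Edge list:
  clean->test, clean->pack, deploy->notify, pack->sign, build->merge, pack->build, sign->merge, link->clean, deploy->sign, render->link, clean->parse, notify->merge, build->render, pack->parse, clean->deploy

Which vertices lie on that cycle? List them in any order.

DFS with gray/black marking from clean:
clean gray
  parse gray
  parse black
  test gray
  test black
  deploy gray
    notify gray
      merge gray
      merge black
    notify black
    sign gray
      sign→merge: merge black — skip
    sign black
  deploy black
  pack gray
    build gray
      build→merge: merge black — skip
      render gray
        link gray
          link→clean: clean is gray → back edge
Back edge closes the cycle clean → pack → build → render → link → clean; its vertices are {link, pack, build, clean, render}.

link, pack, build, clean, render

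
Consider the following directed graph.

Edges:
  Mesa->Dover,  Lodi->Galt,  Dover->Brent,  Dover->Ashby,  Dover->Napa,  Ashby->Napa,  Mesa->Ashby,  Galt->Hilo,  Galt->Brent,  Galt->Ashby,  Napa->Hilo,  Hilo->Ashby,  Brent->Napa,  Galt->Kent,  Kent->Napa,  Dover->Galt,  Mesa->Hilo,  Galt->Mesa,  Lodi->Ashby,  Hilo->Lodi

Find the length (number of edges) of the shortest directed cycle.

3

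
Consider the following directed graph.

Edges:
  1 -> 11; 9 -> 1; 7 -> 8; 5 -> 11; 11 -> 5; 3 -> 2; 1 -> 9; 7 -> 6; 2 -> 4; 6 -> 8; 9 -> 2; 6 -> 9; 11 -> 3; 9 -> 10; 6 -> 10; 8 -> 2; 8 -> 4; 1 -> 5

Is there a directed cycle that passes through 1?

1 is on a cycle iff 1 can reach itself via ≥1 edge.
1 → 9 → 1 — yes.

Yes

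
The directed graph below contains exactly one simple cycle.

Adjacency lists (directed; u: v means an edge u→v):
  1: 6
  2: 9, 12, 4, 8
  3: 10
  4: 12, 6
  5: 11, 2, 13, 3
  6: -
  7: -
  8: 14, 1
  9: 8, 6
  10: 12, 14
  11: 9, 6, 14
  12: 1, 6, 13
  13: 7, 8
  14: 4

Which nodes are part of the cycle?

4, 8, 12, 13, 14

DFS with gray/black marking from 13:
13 gray
  7 gray
  7 black
  8 gray
    14 gray
      4 gray
        12 gray
          1 gray
            6 gray
            6 black
          1 black
          12→6: 6 black — skip
          12→13: 13 is gray → back edge
Back edge closes the cycle 13 → 8 → 14 → 4 → 12 → 13; its vertices are {4, 8, 12, 13, 14}.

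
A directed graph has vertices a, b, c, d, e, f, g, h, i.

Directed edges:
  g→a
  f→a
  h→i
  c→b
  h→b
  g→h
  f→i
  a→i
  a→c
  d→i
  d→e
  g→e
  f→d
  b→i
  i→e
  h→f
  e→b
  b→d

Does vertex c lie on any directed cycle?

c lies on a cycle iff there is a path from c back to itself.
Exploring from c, it never reaches itself; equivalently, its strongly connected component is a singleton.

No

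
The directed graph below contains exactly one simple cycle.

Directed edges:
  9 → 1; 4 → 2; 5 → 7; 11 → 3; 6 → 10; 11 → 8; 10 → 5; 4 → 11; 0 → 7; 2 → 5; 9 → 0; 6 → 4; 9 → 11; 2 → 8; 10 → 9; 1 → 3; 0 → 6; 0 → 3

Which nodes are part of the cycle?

DFS with gray/black marking from 6:
6 gray
  4 gray
    11 gray
      3 gray
      3 black
      8 gray
      8 black
    11 black
    2 gray
      2→8: 8 black — skip
      5 gray
        7 gray
        7 black
      5 black
    2 black
  4 black
  10 gray
    10→5: 5 black — skip
    9 gray
      1 gray
        1→3: 3 black — skip
      1 black
      0 gray
        0→7: 7 black — skip
        0→3: 3 black — skip
        0→6: 6 is gray → back edge
Back edge closes the cycle 6 → 10 → 9 → 0 → 6; its vertices are {0, 6, 9, 10}.

0, 6, 9, 10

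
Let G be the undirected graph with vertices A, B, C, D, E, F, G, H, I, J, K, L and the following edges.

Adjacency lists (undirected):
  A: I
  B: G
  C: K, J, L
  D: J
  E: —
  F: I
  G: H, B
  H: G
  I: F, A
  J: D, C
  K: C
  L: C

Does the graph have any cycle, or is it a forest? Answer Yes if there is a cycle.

No

DFS, tracking each vertex's parent; an edge to a visited non-parent vertex closes a cycle.
Start from I:
visit I (parent –)
  visit F (parent I)
    F–I: parent, skip
  visit A (parent I)
    A–I: parent, skip
visit B (parent –)
  visit G (parent B)
    visit H (parent G)
      H–G: parent, skip
    G–B: parent, skip
visit C (parent –)
  visit K (parent C)
    K–C: parent, skip
  visit J (parent C)
    visit D (parent J)
      D–J: parent, skip
    J–C: parent, skip
  visit L (parent C)
    L–C: parent, skip
visit E (parent –)
No non-parent visited neighbor found — the graph is a forest.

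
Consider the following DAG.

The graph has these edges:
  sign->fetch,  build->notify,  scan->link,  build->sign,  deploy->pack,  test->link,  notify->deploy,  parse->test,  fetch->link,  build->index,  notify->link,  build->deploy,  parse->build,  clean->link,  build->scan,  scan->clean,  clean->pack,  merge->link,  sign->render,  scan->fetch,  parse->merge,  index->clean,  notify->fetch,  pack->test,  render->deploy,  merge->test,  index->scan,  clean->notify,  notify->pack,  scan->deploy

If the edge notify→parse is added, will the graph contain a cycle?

Adding notify→parse creates a cycle iff parse can already reach notify.
Path from parse: parse → build → notify.
So parse → … → notify → parse is a cycle.

Yes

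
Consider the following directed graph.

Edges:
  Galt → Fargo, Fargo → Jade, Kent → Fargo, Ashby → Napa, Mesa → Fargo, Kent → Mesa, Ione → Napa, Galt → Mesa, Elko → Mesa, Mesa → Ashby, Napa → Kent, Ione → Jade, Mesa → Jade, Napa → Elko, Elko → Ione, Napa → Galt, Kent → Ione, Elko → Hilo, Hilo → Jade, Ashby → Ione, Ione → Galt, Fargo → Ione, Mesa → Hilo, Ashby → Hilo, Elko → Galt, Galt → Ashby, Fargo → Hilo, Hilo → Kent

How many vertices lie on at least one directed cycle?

9

A vertex is on a directed cycle iff it belongs to a strongly connected component of size ≥ 2 (or has a self-loop).
The vertices on cycles are {Elko, Galt, Hilo, Ione, Kent, Mesa, Napa, Ashby, Fargo} — 9 in total.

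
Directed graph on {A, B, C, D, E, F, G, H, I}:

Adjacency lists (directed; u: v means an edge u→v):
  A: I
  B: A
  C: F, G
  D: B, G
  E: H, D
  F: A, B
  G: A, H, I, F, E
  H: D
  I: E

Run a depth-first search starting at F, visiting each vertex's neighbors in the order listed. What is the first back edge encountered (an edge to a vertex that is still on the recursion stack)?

DFS from F (visiting each vertex's neighbors in the order listed); mark gray on enter, black on exit:
F gray
  A gray
    I gray
      E gray
        H gray
          D gray
            B gray
              B→A: A is gray → back edge
First back edge: B → A.

B->A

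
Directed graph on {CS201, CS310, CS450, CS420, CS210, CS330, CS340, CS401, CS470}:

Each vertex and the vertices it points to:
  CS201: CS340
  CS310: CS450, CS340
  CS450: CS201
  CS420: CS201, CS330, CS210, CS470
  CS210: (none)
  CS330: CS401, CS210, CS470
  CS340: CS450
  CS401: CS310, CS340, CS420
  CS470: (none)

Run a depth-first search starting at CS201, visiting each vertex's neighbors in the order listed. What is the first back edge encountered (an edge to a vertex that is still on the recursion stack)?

DFS from CS201 (visiting each vertex's neighbors in the order listed); mark gray on enter, black on exit:
CS201 gray
  CS340 gray
    CS450 gray
      CS450→CS201: CS201 is gray → back edge
First back edge: CS450 → CS201.

CS450→CS201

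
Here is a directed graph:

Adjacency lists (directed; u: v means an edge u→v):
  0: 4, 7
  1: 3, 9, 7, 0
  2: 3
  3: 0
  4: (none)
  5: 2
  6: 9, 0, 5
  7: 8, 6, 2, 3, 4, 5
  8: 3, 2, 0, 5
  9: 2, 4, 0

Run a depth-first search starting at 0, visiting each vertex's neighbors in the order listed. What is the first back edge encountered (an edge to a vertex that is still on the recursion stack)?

DFS from 0 (visiting each vertex's neighbors in the order listed); mark gray on enter, black on exit:
0 gray
  4 gray
  4 black
  7 gray
    8 gray
      3 gray
        3→0: 0 is gray → back edge
First back edge: 3 → 0.

3→0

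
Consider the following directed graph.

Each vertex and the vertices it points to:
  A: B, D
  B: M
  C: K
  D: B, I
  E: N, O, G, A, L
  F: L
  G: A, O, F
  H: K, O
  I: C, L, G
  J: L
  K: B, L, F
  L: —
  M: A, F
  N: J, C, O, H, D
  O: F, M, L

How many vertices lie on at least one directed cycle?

A vertex is on a directed cycle iff it belongs to a strongly connected component of size ≥ 2 (or has a self-loop).
The vertices on cycles are {A, B, C, D, G, I, K, M, O} — 9 in total.

9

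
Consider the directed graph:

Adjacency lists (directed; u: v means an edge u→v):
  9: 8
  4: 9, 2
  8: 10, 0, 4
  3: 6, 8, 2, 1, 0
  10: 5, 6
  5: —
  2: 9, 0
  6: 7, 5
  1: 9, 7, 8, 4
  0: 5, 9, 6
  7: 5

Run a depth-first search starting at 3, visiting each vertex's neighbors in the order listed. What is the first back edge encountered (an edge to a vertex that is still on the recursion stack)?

9->8

DFS from 3 (visiting each vertex's neighbors in the order listed); mark gray on enter, black on exit:
3 gray
  6 gray
    7 gray
      5 gray
      5 black
    7 black
    6→5: 5 black — skip
  6 black
  8 gray
    10 gray
      10→5: 5 black — skip
      10→6: 6 black — skip
    10 black
    0 gray
      0→5: 5 black — skip
      9 gray
        9→8: 8 is gray → back edge
First back edge: 9 → 8.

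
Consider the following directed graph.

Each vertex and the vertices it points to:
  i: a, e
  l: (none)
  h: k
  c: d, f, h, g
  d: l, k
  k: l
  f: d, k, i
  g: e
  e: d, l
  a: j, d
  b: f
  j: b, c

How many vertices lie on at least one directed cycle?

6

A vertex is on a directed cycle iff it belongs to a strongly connected component of size ≥ 2 (or has a self-loop).
The vertices on cycles are {a, b, c, f, i, j} — 6 in total.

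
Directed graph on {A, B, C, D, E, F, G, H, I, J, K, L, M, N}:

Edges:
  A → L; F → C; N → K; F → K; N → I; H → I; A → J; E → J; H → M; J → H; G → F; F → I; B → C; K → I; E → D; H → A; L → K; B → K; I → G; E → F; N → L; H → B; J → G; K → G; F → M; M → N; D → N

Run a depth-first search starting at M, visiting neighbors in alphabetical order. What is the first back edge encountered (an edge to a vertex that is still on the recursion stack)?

DFS from M (visiting neighbors in alphabetical order); mark gray on enter, black on exit:
M gray
  N gray
    I gray
      G gray
        F gray
          C gray
          C black
          F→I: I is gray → back edge
First back edge: F → I.

F→I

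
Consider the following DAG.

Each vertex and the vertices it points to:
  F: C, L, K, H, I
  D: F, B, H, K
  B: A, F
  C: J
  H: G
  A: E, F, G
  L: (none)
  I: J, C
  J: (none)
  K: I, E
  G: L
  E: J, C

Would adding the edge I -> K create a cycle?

Yes

Adding I→K creates a cycle iff K can already reach I.
Path from K: K → I.
So K → … → I → K is a cycle.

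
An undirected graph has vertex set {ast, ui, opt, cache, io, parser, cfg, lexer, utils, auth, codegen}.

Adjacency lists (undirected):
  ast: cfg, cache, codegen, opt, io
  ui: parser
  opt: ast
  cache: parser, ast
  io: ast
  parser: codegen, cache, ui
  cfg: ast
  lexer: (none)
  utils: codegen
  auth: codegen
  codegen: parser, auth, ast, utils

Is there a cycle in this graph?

DFS, tracking each vertex's parent; an edge to a visited non-parent vertex closes a cycle.
Start from parser:
visit parser (parent –)
  visit codegen (parent parser)
    codegen–parser: parent, skip
    visit auth (parent codegen)
      auth–codegen: parent, skip
    visit ast (parent codegen)
      visit cfg (parent ast)
        cfg–ast: parent, skip
      visit cache (parent ast)
        cache–parser: parser visited and ≠ parent → cycle
Cycle: parser – codegen – ast – cache – parser.

Yes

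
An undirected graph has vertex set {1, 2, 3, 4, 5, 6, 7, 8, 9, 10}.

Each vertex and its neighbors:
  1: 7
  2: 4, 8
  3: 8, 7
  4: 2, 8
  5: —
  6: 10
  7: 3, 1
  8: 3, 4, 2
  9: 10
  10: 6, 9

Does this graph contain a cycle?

Yes

DFS, tracking each vertex's parent; an edge to a visited non-parent vertex closes a cycle.
Start from 6:
visit 6 (parent –)
  visit 10 (parent 6)
    10–6: parent, skip
    visit 9 (parent 10)
      9–10: parent, skip
visit 1 (parent –)
  visit 7 (parent 1)
    visit 3 (parent 7)
      visit 8 (parent 3)
        8–3: parent, skip
        visit 4 (parent 8)
          visit 2 (parent 4)
            2–4: parent, skip
            2–8: 8 visited and ≠ parent → cycle
Cycle: 8 – 4 – 2 – 8.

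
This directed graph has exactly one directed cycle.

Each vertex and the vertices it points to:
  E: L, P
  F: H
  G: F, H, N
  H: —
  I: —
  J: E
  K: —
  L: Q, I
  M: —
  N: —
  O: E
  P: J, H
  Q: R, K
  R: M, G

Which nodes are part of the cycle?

E, J, P

DFS with gray/black marking from E:
E gray
  L gray
    Q gray
      R gray
        M gray
        M black
        G gray
          F gray
            H gray
            H black
          F black
          G→H: H black — skip
          N gray
          N black
        G black
      R black
      K gray
      K black
    Q black
    I gray
    I black
  L black
  P gray
    J gray
      J→E: E is gray → back edge
Back edge closes the cycle E → P → J → E; its vertices are {E, J, P}.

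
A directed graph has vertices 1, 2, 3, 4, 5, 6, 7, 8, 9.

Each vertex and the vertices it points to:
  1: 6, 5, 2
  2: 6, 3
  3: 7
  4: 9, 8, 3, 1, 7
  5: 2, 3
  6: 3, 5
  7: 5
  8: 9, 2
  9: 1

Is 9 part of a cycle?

9 lies on a cycle iff there is a path from 9 back to itself.
Exploring from 9, it never reaches itself; equivalently, its strongly connected component is a singleton.

No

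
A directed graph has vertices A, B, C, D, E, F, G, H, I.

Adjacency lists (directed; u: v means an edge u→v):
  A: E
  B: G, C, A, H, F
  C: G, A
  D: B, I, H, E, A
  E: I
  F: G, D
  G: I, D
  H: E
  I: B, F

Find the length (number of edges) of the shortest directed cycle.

3

For each vertex v, BFS finds the shortest path from v back to v.
The shortest such closed walk is B → G → D → B, length 3.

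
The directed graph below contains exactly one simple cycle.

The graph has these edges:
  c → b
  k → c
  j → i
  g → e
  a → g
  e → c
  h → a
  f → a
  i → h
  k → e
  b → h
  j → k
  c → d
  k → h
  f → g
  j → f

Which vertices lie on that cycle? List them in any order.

DFS with gray/black marking from c:
c gray
  b gray
    h gray
      a gray
        g gray
          e gray
            e→c: c is gray → back edge
Back edge closes the cycle c → b → h → a → g → e → c; its vertices are {a, b, c, e, g, h}.

a, b, c, e, g, h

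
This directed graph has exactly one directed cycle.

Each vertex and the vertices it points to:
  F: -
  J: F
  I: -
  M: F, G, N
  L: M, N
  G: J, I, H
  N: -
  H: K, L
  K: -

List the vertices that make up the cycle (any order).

DFS with gray/black marking from G:
G gray
  J gray
    F gray
    F black
  J black
  I gray
  I black
  H gray
    K gray
    K black
    L gray
      M gray
        M→F: F black — skip
        M→G: G is gray → back edge
Back edge closes the cycle G → H → L → M → G; its vertices are {G, H, L, M}.

G, H, L, M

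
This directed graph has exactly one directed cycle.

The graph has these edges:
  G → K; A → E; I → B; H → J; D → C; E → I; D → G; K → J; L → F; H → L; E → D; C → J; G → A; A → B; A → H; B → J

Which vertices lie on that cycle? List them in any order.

A, D, E, G

DFS with gray/black marking from A:
A gray
  B gray
    J gray
    J black
  B black
  H gray
    H→J: J black — skip
    L gray
      F gray
      F black
    L black
  H black
  E gray
    D gray
      G gray
        K gray
          K→J: J black — skip
        K black
        G→A: A is gray → back edge
Back edge closes the cycle A → E → D → G → A; its vertices are {A, D, E, G}.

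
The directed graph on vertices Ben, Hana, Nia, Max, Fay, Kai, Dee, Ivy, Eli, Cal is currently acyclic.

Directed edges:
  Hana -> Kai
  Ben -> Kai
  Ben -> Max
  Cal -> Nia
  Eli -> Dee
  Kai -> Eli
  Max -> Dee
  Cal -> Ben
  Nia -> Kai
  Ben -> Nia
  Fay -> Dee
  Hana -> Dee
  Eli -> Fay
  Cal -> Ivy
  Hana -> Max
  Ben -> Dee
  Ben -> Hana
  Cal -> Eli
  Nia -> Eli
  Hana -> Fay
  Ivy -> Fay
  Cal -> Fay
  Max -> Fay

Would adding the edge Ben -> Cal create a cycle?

Yes

Adding Ben→Cal creates a cycle iff Cal can already reach Ben.
Path from Cal: Cal → Ben.
So Cal → … → Ben → Cal is a cycle.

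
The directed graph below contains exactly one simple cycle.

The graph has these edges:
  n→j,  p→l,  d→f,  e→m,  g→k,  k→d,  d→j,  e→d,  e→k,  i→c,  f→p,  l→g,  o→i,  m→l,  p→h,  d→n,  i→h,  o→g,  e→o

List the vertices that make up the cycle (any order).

d, f, g, k, l, p

DFS with gray/black marking from d:
d gray
  j gray
  j black
  f gray
    p gray
      l gray
        g gray
          k gray
            k→d: d is gray → back edge
Back edge closes the cycle d → f → p → l → g → k → d; its vertices are {d, f, g, k, l, p}.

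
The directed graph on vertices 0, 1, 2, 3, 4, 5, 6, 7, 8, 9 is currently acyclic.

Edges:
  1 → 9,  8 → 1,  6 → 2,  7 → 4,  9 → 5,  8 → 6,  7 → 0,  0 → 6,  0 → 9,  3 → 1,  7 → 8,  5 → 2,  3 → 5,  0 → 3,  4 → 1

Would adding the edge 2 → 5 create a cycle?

Yes

Adding 2→5 creates a cycle iff 5 can already reach 2.
Path from 5: 5 → 2.
So 5 → … → 2 → 5 is a cycle.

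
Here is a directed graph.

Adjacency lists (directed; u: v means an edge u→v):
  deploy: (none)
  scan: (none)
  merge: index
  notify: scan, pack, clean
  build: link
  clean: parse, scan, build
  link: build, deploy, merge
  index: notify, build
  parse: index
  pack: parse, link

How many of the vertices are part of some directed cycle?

A vertex is on a directed cycle iff it belongs to a strongly connected component of size ≥ 2 (or has a self-loop).
The vertices on cycles are {link, pack, build, clean, index, merge, parse, notify} — 8 in total.

8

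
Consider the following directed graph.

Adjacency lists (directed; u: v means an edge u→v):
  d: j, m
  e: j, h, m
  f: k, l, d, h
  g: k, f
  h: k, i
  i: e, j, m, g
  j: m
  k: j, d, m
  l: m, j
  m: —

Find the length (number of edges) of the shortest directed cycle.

For each vertex v, BFS finds the shortest path from v back to v.
The shortest such closed walk is h → i → e → h, length 3.

3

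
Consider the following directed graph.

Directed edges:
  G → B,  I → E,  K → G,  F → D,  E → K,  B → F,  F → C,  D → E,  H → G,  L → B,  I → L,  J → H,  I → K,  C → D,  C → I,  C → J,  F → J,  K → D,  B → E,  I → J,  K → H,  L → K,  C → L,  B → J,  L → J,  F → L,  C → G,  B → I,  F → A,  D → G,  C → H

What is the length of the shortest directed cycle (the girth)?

3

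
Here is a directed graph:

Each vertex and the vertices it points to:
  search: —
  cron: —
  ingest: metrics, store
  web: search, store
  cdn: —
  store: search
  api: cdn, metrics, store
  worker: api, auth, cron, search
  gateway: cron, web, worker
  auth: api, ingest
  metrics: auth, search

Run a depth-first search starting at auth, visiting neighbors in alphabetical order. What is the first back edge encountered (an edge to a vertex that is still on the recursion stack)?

metrics->auth

DFS from auth (visiting neighbors in alphabetical order); mark gray on enter, black on exit:
auth gray
  api gray
    cdn gray
    cdn black
    metrics gray
      metrics→auth: auth is gray → back edge
First back edge: metrics → auth.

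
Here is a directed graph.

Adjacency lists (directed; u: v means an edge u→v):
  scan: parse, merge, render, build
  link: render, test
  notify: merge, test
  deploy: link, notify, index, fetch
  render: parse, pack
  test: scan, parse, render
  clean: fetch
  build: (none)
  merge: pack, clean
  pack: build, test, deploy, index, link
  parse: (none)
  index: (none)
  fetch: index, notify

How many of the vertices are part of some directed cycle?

A vertex is on a directed cycle iff it belongs to a strongly connected component of size ≥ 2 (or has a self-loop).
The vertices on cycles are {link, pack, scan, test, clean, fetch, merge, deploy, notify, render} — 10 in total.

10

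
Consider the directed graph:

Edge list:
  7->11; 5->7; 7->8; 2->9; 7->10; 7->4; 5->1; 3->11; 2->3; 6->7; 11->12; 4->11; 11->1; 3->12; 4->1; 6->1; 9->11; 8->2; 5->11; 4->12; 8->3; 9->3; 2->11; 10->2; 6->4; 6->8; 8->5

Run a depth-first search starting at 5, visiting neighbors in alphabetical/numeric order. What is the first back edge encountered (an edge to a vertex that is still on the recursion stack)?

8->5

DFS from 5 (visiting neighbors in alphabetical/numeric order); mark gray on enter, black on exit:
5 gray
  1 gray
  1 black
  7 gray
    4 gray
      4→1: 1 black — skip
      11 gray
        11→1: 1 black — skip
        12 gray
        12 black
      11 black
      4→12: 12 black — skip
    4 black
    8 gray
      2 gray
        3 gray
          3→11: 11 black — skip
          3→12: 12 black — skip
        3 black
        9 gray
          9→3: 3 black — skip
          9→11: 11 black — skip
        9 black
        2→11: 11 black — skip
      2 black
      8→3: 3 black — skip
      8→5: 5 is gray → back edge
First back edge: 8 → 5.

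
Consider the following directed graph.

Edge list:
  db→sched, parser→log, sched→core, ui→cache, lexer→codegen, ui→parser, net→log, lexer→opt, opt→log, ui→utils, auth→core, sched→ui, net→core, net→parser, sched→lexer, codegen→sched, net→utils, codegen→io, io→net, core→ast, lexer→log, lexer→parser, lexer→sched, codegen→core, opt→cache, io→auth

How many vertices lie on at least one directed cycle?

3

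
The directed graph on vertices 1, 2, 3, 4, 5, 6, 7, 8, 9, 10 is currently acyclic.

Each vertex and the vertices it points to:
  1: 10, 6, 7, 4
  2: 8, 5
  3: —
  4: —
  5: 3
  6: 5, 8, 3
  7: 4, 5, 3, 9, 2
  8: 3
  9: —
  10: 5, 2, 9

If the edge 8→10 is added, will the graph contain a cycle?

Adding 8→10 creates a cycle iff 10 can already reach 8.
Path from 10: 10 → 2 → 8.
So 10 → … → 8 → 10 is a cycle.

Yes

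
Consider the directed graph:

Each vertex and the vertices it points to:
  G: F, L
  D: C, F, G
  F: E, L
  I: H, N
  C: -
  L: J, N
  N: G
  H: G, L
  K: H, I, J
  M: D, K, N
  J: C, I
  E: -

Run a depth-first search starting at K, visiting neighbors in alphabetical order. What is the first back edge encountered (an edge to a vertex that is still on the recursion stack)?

DFS from K (visiting neighbors in alphabetical order); mark gray on enter, black on exit:
K gray
  H gray
    G gray
      F gray
        E gray
        E black
        L gray
          J gray
            C gray
            C black
            I gray
              I→H: H is gray → back edge
First back edge: I → H.

I->H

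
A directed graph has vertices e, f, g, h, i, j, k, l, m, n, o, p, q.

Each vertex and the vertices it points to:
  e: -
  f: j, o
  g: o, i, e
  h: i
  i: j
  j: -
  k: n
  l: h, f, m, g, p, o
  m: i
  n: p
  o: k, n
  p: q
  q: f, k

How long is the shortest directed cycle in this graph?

4

For each vertex v, BFS finds the shortest path from v back to v.
The shortest such closed walk is p → q → k → n → p, length 4.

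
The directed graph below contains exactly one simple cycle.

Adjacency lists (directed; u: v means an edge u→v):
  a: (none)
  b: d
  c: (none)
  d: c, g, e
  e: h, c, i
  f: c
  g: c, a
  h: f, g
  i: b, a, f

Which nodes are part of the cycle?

DFS with gray/black marking from e:
e gray
  h gray
    f gray
      c gray
      c black
    f black
    g gray
      g→c: c black — skip
      a gray
      a black
    g black
  h black
  e→c: c black — skip
  i gray
    b gray
      d gray
        d→c: c black — skip
        d→g: g black — skip
        d→e: e is gray → back edge
Back edge closes the cycle e → i → b → d → e; its vertices are {b, d, e, i}.

b, d, e, i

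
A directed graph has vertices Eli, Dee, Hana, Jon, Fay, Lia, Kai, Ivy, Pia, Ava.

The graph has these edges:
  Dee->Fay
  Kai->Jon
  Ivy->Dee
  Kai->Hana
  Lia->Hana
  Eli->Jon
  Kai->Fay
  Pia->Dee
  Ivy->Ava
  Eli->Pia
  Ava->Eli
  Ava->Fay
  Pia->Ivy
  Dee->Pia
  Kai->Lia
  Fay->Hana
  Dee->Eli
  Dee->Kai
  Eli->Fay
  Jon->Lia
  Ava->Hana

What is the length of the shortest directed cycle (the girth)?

2

For each vertex v, BFS finds the shortest path from v back to v.
The shortest such closed walk is Pia → Dee → Pia, length 2.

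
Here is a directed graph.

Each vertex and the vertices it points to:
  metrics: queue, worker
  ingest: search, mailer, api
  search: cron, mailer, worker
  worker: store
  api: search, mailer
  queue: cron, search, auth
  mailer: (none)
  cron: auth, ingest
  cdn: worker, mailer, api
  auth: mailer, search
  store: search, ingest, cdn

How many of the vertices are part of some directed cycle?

8

A vertex is on a directed cycle iff it belongs to a strongly connected component of size ≥ 2 (or has a self-loop).
The vertices on cycles are {api, cdn, auth, cron, store, ingest, search, worker} — 8 in total.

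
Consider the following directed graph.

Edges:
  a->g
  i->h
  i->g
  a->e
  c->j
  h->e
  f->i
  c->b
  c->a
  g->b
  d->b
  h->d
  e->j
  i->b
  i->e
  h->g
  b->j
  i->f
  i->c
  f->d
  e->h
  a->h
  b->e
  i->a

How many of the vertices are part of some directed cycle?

7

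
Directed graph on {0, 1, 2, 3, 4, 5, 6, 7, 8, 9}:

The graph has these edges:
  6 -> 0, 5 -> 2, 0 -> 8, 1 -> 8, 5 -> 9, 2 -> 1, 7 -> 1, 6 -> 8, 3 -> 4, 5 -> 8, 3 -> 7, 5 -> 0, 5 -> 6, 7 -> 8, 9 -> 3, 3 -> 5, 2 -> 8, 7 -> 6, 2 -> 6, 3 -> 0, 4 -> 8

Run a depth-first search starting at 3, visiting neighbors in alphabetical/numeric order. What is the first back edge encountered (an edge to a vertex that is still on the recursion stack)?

9->3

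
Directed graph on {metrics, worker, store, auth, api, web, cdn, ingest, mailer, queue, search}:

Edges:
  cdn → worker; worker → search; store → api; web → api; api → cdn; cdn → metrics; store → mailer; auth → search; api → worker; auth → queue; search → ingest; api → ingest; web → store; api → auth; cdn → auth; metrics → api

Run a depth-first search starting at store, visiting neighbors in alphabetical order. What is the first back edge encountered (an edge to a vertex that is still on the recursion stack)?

metrics->api

DFS from store (visiting neighbors in alphabetical order); mark gray on enter, black on exit:
store gray
  api gray
    auth gray
      queue gray
      queue black
      search gray
        ingest gray
        ingest black
      search black
    auth black
    cdn gray
      cdn→auth: auth black — skip
      metrics gray
        metrics→api: api is gray → back edge
First back edge: metrics → api.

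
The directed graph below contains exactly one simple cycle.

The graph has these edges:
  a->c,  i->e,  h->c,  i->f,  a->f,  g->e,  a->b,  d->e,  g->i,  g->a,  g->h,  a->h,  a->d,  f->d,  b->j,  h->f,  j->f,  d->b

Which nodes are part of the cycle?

DFS with gray/black marking from f:
f gray
  d gray
    e gray
    e black
    b gray
      j gray
        j→f: f is gray → back edge
Back edge closes the cycle f → d → b → j → f; its vertices are {b, d, f, j}.

b, d, f, j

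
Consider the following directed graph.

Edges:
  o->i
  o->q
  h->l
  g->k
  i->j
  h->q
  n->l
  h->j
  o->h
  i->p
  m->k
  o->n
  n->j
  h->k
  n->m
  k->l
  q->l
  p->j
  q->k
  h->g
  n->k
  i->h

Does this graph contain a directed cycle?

No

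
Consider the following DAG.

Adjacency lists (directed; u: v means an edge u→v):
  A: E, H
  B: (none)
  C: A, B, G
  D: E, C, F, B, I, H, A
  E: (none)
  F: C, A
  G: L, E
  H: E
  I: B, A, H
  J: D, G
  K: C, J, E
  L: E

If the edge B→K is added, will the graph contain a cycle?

Yes

Adding B→K creates a cycle iff K can already reach B.
Path from K: K → C → B.
So K → … → B → K is a cycle.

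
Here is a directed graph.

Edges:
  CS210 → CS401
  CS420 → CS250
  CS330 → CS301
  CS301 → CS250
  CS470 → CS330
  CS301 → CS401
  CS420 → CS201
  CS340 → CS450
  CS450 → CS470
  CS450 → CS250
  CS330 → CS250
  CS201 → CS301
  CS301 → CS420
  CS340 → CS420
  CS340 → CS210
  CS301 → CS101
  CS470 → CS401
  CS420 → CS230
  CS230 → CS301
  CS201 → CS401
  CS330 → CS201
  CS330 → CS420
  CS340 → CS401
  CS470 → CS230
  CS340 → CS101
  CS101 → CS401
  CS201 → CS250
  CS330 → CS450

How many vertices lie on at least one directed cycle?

A vertex is on a directed cycle iff it belongs to a strongly connected component of size ≥ 2 (or has a self-loop).
The vertices on cycles are {CS201, CS230, CS301, CS330, CS420, CS450, CS470} — 7 in total.

7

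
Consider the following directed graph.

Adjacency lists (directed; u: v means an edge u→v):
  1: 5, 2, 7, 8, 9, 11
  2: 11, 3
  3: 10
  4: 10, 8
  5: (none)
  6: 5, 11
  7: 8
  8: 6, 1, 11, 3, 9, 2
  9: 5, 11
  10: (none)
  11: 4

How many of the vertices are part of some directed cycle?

8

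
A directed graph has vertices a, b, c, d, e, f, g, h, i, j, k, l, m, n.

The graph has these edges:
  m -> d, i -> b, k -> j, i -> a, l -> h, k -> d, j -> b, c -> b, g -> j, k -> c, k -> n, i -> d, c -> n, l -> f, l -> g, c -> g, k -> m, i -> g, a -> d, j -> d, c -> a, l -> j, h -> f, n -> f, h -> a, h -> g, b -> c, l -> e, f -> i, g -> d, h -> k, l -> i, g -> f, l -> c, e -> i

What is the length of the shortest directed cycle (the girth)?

For each vertex v, BFS finds the shortest path from v back to v.
The shortest such closed walk is c → b → c, length 2.

2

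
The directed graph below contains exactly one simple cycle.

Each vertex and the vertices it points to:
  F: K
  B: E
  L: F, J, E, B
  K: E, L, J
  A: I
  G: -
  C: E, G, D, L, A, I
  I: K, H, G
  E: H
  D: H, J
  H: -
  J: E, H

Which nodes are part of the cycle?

DFS with gray/black marking from K:
K gray
  E gray
    H gray
    H black
  E black
  L gray
    F gray
      F→K: K is gray → back edge
Back edge closes the cycle K → L → F → K; its vertices are {F, K, L}.

F, K, L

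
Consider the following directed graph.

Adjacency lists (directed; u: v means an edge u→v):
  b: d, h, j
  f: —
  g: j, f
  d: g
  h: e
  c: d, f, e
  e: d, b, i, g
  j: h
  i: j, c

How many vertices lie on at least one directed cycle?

A vertex is on a directed cycle iff it belongs to a strongly connected component of size ≥ 2 (or has a self-loop).
The vertices on cycles are {b, c, d, e, g, h, i, j} — 8 in total.

8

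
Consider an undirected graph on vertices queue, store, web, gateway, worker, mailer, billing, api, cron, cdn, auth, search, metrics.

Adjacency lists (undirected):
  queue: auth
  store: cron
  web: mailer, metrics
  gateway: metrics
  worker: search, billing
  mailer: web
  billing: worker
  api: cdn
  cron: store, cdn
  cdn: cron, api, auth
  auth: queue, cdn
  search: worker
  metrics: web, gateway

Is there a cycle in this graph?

No

DFS, tracking each vertex's parent; an edge to a visited non-parent vertex closes a cycle.
Start from api:
visit api (parent –)
  visit cdn (parent api)
    visit cron (parent cdn)
      visit store (parent cron)
        store–cron: parent, skip
      cron–cdn: parent, skip
    cdn–api: parent, skip
    visit auth (parent cdn)
      visit queue (parent auth)
        queue–auth: parent, skip
      auth–cdn: parent, skip
visit web (parent –)
  visit mailer (parent web)
    mailer–web: parent, skip
  visit metrics (parent web)
    metrics–web: parent, skip
    visit gateway (parent metrics)
      gateway–metrics: parent, skip
visit worker (parent –)
  visit search (parent worker)
    search–worker: parent, skip
  visit billing (parent worker)
    billing–worker: parent, skip
No non-parent visited neighbor found — the graph is a forest.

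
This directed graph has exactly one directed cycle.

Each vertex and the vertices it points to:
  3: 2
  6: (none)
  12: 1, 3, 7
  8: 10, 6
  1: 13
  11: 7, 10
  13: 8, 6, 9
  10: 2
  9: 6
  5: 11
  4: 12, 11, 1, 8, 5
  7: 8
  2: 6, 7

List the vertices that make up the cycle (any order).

2, 7, 8, 10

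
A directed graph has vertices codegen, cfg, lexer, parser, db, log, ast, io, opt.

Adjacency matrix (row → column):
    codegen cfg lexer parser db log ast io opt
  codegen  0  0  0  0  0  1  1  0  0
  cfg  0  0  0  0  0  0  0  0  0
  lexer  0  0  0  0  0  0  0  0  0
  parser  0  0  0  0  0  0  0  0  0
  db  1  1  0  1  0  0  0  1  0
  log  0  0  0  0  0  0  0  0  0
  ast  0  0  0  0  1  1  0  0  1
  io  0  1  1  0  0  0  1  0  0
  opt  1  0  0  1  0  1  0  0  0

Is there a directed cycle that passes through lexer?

No

lexer lies on a cycle iff there is a path from lexer back to itself.
Exploring from lexer, it never reaches itself; equivalently, its strongly connected component is a singleton.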